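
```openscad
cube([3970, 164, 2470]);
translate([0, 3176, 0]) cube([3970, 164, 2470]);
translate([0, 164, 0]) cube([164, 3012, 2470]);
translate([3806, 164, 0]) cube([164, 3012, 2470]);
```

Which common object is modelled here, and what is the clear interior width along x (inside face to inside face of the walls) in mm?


A house (or room) frame. The interior width is 3642 mm.

Four 2470 mm walls enclosing a rectangle with no floor or roof — a room or house frame. Outside width is 3970 mm and wall thickness is 164 mm, so the interior width is 3970 − 2 × 164 = 3642 mm.


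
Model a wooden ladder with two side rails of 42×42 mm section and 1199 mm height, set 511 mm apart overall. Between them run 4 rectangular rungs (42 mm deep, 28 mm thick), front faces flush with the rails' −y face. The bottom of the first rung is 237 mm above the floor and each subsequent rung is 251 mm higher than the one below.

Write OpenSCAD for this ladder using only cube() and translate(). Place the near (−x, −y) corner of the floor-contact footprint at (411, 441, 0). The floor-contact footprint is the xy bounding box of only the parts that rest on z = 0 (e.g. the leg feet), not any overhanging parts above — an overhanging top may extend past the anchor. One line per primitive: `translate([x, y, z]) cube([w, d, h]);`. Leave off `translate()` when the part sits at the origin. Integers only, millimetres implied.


translate([411, 441, 0]) cube([42, 42, 1199]);
translate([880, 441, 0]) cube([42, 42, 1199]);
translate([453, 441, 237]) cube([427, 42, 28]);
translate([453, 441, 488]) cube([427, 42, 28]);
translate([453, 441, 739]) cube([427, 42, 28]);
translate([453, 441, 990]) cube([427, 42, 28]);


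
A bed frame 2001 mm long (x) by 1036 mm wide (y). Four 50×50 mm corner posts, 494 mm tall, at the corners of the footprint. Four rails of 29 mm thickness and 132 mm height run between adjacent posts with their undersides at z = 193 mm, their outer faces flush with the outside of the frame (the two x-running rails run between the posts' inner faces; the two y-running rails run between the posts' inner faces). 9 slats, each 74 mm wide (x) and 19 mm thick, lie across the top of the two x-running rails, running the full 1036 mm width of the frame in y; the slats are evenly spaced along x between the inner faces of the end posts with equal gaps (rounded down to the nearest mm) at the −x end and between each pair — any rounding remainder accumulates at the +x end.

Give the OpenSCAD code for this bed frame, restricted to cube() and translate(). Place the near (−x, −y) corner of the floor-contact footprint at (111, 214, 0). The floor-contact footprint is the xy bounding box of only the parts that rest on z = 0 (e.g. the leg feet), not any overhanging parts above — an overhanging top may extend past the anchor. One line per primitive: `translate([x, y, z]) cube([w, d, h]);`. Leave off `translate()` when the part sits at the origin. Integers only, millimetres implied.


translate([111, 214, 0]) cube([50, 50, 494]);
translate([111, 1200, 0]) cube([50, 50, 494]);
translate([2062, 214, 0]) cube([50, 50, 494]);
translate([2062, 1200, 0]) cube([50, 50, 494]);
translate([161, 214, 193]) cube([1901, 29, 132]);
translate([161, 1221, 193]) cube([1901, 29, 132]);
translate([111, 264, 193]) cube([29, 936, 132]);
translate([2083, 264, 193]) cube([29, 936, 132]);
translate([284, 214, 325]) cube([74, 1036, 19]);
translate([481, 214, 325]) cube([74, 1036, 19]);
translate([678, 214, 325]) cube([74, 1036, 19]);
translate([875, 214, 325]) cube([74, 1036, 19]);
translate([1072, 214, 325]) cube([74, 1036, 19]);
translate([1269, 214, 325]) cube([74, 1036, 19]);
translate([1466, 214, 325]) cube([74, 1036, 19]);
translate([1663, 214, 325]) cube([74, 1036, 19]);
translate([1860, 214, 325]) cube([74, 1036, 19]);


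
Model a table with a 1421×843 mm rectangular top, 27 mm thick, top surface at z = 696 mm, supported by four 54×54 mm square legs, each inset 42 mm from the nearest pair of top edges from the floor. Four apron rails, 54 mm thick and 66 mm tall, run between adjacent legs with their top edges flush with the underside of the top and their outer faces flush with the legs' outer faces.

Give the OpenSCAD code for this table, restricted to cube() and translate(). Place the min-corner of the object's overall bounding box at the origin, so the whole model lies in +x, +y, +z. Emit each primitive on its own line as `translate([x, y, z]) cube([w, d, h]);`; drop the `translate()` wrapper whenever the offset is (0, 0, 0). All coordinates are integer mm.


// leg_h = 696 - 27 = 669
// apron z = 669 - 66 = 603
translate([0, 0, 669]) cube([1421, 843, 27]);
translate([42, 42, 0]) cube([54, 54, 669]);
translate([1325, 42, 0]) cube([54, 54, 669]);
translate([42, 747, 0]) cube([54, 54, 669]);
translate([1325, 747, 0]) cube([54, 54, 669]);
translate([96, 42, 603]) cube([1229, 54, 66]);
translate([96, 747, 603]) cube([1229, 54, 66]);
translate([42, 96, 603]) cube([54, 651, 66]);
translate([1325, 96, 603]) cube([54, 651, 66]);


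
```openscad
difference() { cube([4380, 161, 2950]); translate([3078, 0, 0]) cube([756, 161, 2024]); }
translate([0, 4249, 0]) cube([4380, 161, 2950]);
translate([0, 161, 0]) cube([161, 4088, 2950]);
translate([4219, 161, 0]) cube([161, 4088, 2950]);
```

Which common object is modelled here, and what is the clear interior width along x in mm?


A single room. The interior width is 4058 mm.

Four walls enclosing a rectangle with a door in the front wall — a room. Outside width 4380 minus two 161 mm walls gives 4058 mm.


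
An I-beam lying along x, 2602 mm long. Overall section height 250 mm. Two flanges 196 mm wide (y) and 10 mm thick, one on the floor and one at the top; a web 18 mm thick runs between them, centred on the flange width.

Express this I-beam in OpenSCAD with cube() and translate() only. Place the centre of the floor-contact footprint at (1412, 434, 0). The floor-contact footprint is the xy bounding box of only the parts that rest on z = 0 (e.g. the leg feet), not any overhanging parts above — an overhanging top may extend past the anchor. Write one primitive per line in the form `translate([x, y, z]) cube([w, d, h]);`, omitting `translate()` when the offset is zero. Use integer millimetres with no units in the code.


translate([111, 336, 0]) cube([2602, 196, 10]);
translate([111, 425, 10]) cube([2602, 18, 230]);
translate([111, 336, 240]) cube([2602, 196, 10]);


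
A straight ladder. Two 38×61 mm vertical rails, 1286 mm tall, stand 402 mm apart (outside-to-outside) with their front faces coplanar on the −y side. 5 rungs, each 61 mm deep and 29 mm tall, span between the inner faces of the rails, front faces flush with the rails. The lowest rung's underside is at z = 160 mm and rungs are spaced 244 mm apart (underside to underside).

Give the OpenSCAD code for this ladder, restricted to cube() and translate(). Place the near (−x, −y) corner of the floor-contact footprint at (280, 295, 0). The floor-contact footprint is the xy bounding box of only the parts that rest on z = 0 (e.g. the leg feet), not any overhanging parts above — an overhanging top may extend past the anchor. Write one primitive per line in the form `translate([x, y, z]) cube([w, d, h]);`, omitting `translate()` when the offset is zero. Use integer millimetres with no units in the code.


translate([280, 295, 0]) cube([38, 61, 1286]);
translate([644, 295, 0]) cube([38, 61, 1286]);
translate([318, 295, 160]) cube([326, 61, 29]);
translate([318, 295, 404]) cube([326, 61, 29]);
translate([318, 295, 648]) cube([326, 61, 29]);
translate([318, 295, 892]) cube([326, 61, 29]);
translate([318, 295, 1136]) cube([326, 61, 29]);


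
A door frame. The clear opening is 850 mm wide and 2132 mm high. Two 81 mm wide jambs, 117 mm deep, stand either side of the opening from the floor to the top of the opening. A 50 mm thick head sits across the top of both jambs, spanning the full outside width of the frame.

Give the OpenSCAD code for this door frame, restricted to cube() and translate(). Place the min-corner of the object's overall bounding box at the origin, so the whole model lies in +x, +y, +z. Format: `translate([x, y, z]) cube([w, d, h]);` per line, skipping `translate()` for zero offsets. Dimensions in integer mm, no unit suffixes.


cube([81, 117, 2132]);
translate([931, 0, 0]) cube([81, 117, 2132]);
translate([0, 0, 2132]) cube([1012, 117, 50]);


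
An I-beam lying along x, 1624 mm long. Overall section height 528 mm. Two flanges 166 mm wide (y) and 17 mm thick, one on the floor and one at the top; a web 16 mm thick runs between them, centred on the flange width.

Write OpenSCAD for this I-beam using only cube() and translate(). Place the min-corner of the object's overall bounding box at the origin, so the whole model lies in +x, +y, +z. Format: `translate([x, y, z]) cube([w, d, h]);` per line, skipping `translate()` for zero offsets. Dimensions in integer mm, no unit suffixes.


cube([1624, 166, 17]);
translate([0, 75, 17]) cube([1624, 16, 494]);
translate([0, 0, 511]) cube([1624, 166, 17]);


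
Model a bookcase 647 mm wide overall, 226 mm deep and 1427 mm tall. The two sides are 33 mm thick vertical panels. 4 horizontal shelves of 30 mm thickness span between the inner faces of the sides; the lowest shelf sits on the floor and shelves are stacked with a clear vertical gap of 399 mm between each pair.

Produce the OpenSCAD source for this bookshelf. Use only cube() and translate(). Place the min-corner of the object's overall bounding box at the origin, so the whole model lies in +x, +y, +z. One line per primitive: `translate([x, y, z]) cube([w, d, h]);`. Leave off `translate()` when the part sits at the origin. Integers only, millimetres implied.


cube([33, 226, 1427]);
translate([614, 0, 0]) cube([33, 226, 1427]);
translate([33, 0, 0]) cube([581, 226, 30]);
translate([33, 0, 429]) cube([581, 226, 30]);
translate([33, 0, 858]) cube([581, 226, 30]);
translate([33, 0, 1287]) cube([581, 226, 30]);


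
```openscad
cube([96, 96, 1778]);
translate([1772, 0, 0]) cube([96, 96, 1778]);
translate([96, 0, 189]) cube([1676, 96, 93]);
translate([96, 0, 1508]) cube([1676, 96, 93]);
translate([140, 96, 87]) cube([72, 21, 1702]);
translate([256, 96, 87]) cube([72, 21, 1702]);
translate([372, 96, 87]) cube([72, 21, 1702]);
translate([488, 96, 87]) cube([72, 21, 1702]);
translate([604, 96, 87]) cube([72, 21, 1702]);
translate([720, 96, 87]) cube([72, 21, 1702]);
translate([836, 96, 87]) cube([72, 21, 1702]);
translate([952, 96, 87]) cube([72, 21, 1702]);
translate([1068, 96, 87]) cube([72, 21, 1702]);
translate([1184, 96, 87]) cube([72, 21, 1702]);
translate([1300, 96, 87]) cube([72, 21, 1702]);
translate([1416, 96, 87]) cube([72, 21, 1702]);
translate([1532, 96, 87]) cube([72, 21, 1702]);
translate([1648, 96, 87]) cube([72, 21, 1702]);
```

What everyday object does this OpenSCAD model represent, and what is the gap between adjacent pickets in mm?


A fence section. The picket gap is 44 mm.

Two posts, two rails, 14 pickets — a fence section. Span 1676 mm holds 14 pickets of 72 mm with 15 equal gaps: ⌊(1676 − 14·72) / 15⌋ = 44 mm.


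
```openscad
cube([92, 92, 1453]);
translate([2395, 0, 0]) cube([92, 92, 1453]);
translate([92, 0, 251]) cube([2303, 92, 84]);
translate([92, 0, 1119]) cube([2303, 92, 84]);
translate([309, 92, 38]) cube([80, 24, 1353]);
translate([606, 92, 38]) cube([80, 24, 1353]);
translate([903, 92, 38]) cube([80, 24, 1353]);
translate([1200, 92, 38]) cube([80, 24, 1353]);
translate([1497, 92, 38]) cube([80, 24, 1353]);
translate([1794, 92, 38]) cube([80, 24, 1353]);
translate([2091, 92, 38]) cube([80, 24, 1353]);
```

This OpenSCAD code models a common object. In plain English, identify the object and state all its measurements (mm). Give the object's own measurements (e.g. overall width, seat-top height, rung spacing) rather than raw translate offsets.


A fence section. Two 92×92 mm posts, 1453 mm tall, stand on the floor with a clear span of 2303 mm between their inner faces. Two horizontal rails of 92×84 mm section span the gap between the posts with their undersides at z = 251 mm and z = 1119 mm, flush with the posts' −y face. 7 pickets, each 80 mm wide, 24 mm thick and 1353 mm tall, are fixed to the +y face of the rails with their bottoms at z = 38 mm, spaced across the span with a 217 mm gap after the −x post and between neighbouring pickets, with 224 mm left before the +x post.


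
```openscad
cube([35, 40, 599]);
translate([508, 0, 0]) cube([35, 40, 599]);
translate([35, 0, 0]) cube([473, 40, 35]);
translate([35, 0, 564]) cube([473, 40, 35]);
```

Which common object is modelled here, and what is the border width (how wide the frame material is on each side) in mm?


A picture frame. The border width is 35 mm.

Four thin pieces enclosing a rectangular opening — a picture frame. The two full-height stiles are 599 mm tall; the top rail sits at z = 564 and is 35 mm tall, so the border above the opening is 599 − 564 = 35 mm, matching the stile x-width.


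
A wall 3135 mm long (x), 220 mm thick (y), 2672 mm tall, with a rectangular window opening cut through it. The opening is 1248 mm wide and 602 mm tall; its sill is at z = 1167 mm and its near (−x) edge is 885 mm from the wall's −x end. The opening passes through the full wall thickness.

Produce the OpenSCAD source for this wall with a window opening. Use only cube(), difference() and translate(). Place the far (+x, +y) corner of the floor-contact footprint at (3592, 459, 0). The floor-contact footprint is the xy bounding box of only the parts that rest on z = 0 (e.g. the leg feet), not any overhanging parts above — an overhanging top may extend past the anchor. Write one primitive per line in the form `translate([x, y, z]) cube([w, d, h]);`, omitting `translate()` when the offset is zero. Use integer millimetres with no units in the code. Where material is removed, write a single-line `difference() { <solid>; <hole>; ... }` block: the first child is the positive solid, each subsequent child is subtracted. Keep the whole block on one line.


difference() { translate([457, 239, 0]) cube([3135, 220, 2672]); translate([1342, 239, 1167]) cube([1248, 220, 602]); }


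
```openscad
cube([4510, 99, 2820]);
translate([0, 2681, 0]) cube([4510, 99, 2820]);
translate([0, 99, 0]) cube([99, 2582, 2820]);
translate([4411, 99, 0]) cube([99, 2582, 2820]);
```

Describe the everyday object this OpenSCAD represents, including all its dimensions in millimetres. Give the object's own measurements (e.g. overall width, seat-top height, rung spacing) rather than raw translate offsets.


The wall frame of a small rectangular building: four walls, each 2820 mm tall and 99 mm thick, enclosing a footprint 4510 mm (x) by 2780 mm (y) outside-to-outside, with no floor or roof. The front and back walls (the −y and +y sides) span the full width; the two side walls fit between them.


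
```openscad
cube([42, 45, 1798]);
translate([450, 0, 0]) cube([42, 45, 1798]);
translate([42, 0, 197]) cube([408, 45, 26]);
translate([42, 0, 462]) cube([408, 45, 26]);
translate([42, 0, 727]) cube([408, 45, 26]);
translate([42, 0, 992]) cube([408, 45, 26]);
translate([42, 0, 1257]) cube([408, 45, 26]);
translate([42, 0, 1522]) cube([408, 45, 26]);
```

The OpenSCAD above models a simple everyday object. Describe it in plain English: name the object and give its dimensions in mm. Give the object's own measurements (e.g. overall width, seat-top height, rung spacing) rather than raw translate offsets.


A straight ladder. Two 42×45 mm vertical rails, 1798 mm tall, stand 492 mm apart (outside-to-outside) with their front faces coplanar on the −y side. 6 rungs, each 45 mm deep and 26 mm tall, span between the inner faces of the rails, front faces flush with the rails. The lowest rung's underside is at z = 197 mm and rungs are spaced 265 mm apart (underside to underside).


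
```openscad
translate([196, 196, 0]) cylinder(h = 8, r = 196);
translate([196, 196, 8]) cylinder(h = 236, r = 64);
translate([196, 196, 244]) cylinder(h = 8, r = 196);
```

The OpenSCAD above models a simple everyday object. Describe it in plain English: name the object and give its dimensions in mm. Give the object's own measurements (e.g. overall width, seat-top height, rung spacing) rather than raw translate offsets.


A spool: two coaxial disc flanges of radius 196 mm and thickness 8 mm, joined by a core cylinder of radius 64 mm and height 236 mm. The lower flange rests on z = 0 and the three cylinders share a vertical axis.


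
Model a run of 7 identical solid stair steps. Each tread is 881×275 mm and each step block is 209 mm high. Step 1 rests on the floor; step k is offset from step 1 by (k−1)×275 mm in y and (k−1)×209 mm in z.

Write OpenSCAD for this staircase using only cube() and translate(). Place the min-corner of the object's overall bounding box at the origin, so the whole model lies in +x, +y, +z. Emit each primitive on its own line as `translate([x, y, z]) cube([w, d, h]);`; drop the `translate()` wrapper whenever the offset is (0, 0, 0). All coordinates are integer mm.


cube([881, 275, 209]);
translate([0, 275, 209]) cube([881, 275, 209]);
translate([0, 550, 418]) cube([881, 275, 209]);
translate([0, 825, 627]) cube([881, 275, 209]);
translate([0, 1100, 836]) cube([881, 275, 209]);
translate([0, 1375, 1045]) cube([881, 275, 209]);
translate([0, 1650, 1254]) cube([881, 275, 209]);


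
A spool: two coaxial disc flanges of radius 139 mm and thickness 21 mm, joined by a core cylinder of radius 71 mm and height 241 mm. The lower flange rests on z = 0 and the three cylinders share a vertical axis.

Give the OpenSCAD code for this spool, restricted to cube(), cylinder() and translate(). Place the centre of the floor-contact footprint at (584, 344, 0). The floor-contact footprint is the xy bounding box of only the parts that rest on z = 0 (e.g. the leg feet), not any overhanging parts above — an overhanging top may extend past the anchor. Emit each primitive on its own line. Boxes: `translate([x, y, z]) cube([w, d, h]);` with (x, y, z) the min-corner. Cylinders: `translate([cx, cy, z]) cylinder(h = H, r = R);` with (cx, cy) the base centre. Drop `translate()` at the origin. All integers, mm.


translate([584, 344, 0]) cylinder(h = 21, r = 139);
translate([584, 344, 21]) cylinder(h = 241, r = 71);
translate([584, 344, 262]) cylinder(h = 21, r = 139);


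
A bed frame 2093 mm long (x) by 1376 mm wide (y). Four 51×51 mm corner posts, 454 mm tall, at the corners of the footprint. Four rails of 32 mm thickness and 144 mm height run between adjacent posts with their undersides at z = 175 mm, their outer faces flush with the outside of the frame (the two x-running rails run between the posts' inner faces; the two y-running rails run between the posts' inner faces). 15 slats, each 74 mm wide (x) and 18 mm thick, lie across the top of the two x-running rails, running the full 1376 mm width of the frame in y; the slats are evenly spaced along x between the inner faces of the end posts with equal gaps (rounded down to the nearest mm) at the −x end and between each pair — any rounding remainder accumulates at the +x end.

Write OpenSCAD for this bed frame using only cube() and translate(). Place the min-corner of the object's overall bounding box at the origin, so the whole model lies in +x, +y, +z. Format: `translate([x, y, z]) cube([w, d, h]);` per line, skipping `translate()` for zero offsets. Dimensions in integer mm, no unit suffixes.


cube([51, 51, 454]);
translate([0, 1325, 0]) cube([51, 51, 454]);
translate([2042, 0, 0]) cube([51, 51, 454]);
translate([2042, 1325, 0]) cube([51, 51, 454]);
translate([51, 0, 175]) cube([1991, 32, 144]);
translate([51, 1344, 175]) cube([1991, 32, 144]);
translate([0, 51, 175]) cube([32, 1274, 144]);
translate([2061, 51, 175]) cube([32, 1274, 144]);
translate([106, 0, 319]) cube([74, 1376, 18]);
translate([235, 0, 319]) cube([74, 1376, 18]);
translate([364, 0, 319]) cube([74, 1376, 18]);
translate([493, 0, 319]) cube([74, 1376, 18]);
translate([622, 0, 319]) cube([74, 1376, 18]);
translate([751, 0, 319]) cube([74, 1376, 18]);
translate([880, 0, 319]) cube([74, 1376, 18]);
translate([1009, 0, 319]) cube([74, 1376, 18]);
translate([1138, 0, 319]) cube([74, 1376, 18]);
translate([1267, 0, 319]) cube([74, 1376, 18]);
translate([1396, 0, 319]) cube([74, 1376, 18]);
translate([1525, 0, 319]) cube([74, 1376, 18]);
translate([1654, 0, 319]) cube([74, 1376, 18]);
translate([1783, 0, 319]) cube([74, 1376, 18]);
translate([1912, 0, 319]) cube([74, 1376, 18]);


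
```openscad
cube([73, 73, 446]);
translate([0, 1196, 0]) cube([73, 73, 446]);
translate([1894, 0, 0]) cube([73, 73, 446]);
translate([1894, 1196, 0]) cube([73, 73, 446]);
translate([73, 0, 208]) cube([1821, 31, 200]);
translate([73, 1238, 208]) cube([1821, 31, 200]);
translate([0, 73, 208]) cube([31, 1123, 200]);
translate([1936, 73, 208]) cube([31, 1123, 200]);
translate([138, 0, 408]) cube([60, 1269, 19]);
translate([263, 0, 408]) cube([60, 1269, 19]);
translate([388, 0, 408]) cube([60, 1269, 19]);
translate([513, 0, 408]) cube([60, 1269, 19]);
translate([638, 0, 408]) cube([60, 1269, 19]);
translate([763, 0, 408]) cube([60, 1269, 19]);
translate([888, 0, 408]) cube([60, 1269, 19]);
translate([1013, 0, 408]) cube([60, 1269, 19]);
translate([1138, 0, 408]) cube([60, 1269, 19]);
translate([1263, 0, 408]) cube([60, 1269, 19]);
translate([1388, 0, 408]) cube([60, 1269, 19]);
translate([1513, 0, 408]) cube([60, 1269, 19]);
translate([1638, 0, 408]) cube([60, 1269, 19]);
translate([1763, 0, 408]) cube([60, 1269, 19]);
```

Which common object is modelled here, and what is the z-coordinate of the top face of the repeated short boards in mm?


A bed frame. The slat-top height is 427 mm.

Four posts, four rails, and a row of slats — a bed frame. Slats sit on the rails at z = 208 + 200 = 408; with slat thickness 19, the top is 427 mm.


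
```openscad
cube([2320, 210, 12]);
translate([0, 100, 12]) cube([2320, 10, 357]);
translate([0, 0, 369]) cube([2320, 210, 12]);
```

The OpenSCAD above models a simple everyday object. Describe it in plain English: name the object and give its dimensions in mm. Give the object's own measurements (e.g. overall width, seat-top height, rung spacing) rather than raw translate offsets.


An I-beam lying along x, 2320 mm long. Overall section height 381 mm. Two flanges 210 mm wide (y) and 12 mm thick, one on the floor and one at the top; a web 10 mm thick runs between them, centred on the flange width.


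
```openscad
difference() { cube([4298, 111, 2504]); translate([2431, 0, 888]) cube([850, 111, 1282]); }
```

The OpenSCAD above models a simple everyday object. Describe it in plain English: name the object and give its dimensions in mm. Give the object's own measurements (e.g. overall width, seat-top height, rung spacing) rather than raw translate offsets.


A wall 4298 mm long (x), 111 mm thick (y), 2504 mm tall, with a rectangular window opening cut through it. The opening is 850 mm wide and 1282 mm tall; its sill is at z = 888 mm and its near (−x) edge is 2431 mm from the wall's −x end. The opening passes through the full wall thickness.


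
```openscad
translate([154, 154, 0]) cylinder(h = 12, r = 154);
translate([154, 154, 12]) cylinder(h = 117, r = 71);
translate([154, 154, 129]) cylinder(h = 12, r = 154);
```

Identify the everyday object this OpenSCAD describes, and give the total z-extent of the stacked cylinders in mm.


A spool. The overall height is 141 mm.

Three coaxial cylinders, large–small–large — a spool. Two 12 mm flanges and a 117 mm core give 12 + 117 + 12 = 141 mm.


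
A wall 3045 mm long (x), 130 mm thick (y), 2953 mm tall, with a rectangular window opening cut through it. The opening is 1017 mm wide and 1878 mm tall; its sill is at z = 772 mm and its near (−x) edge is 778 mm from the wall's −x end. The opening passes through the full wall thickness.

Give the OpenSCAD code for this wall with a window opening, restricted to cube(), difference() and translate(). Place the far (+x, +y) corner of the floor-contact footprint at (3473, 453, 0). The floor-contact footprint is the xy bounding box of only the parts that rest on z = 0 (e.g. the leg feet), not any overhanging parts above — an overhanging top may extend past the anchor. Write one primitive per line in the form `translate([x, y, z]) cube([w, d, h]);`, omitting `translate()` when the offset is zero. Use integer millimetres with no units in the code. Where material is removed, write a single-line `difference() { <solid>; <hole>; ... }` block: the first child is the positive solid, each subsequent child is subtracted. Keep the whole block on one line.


difference() { translate([428, 323, 0]) cube([3045, 130, 2953]); translate([1206, 323, 772]) cube([1017, 130, 1878]); }


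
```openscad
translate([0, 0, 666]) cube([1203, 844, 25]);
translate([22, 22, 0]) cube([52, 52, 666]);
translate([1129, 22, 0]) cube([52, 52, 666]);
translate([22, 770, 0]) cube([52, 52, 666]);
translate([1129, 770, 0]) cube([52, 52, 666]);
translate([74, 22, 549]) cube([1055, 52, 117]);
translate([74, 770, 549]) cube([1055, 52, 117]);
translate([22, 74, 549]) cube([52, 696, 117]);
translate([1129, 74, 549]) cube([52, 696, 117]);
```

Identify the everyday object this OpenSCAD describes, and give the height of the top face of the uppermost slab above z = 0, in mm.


A table. The table height is 691 mm.

A 1203×844×25 slab sits at z = 666 on four 52 mm square posts — a table. The top surface is at 666 + 25 = 691 mm.


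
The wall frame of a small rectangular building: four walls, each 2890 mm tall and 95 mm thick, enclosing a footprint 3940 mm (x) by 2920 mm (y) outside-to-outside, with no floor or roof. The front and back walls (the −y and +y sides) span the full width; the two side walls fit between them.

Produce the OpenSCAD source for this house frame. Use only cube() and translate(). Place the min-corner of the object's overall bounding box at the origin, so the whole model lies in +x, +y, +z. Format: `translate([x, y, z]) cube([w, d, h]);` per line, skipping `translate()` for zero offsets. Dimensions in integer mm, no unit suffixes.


cube([3940, 95, 2890]);
translate([0, 2825, 0]) cube([3940, 95, 2890]);
translate([0, 95, 0]) cube([95, 2730, 2890]);
translate([3845, 95, 0]) cube([95, 2730, 2890]);


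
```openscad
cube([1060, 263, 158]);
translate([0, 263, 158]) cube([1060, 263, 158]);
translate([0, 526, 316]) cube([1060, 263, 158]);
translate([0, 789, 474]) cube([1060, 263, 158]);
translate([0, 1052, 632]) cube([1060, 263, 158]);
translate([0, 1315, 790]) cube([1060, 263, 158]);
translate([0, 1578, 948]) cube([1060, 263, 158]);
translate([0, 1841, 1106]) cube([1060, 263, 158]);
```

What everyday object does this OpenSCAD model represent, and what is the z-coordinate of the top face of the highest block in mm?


A staircase. The total rise is 1264 mm.

8 identical blocks, each offset up and back from the previous — a staircase. Each step is 158 mm tall and there are 8 of them, so the total rise is 8 × 158 = 1264 mm.


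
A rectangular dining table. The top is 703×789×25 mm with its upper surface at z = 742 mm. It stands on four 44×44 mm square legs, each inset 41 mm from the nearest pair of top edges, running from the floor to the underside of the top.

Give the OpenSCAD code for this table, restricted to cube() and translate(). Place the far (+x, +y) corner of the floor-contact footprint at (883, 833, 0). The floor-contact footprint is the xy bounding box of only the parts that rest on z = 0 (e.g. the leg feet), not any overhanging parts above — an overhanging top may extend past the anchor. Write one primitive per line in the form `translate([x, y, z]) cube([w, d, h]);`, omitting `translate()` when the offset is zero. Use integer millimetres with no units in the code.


// leg_h = 742 - 25 = 717
translate([221, 85, 717]) cube([703, 789, 25]);
translate([262, 126, 0]) cube([44, 44, 717]);
translate([839, 126, 0]) cube([44, 44, 717]);
translate([262, 789, 0]) cube([44, 44, 717]);
translate([839, 789, 0]) cube([44, 44, 717]);


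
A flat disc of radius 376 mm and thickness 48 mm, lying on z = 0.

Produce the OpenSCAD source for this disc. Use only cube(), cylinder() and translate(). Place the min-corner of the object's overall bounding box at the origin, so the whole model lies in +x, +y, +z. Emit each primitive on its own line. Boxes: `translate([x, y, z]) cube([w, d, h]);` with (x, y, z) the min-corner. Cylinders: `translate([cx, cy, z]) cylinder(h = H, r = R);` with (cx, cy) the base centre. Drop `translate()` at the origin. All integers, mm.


translate([376, 376, 0]) cylinder(h = 48, r = 376);


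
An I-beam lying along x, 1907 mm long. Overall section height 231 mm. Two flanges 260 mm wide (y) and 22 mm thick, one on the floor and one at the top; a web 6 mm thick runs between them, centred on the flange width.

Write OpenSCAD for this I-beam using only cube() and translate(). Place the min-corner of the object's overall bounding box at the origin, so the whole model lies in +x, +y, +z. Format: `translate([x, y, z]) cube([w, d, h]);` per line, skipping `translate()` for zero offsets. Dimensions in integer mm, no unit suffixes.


cube([1907, 260, 22]);
translate([0, 127, 22]) cube([1907, 6, 187]);
translate([0, 0, 209]) cube([1907, 260, 22]);


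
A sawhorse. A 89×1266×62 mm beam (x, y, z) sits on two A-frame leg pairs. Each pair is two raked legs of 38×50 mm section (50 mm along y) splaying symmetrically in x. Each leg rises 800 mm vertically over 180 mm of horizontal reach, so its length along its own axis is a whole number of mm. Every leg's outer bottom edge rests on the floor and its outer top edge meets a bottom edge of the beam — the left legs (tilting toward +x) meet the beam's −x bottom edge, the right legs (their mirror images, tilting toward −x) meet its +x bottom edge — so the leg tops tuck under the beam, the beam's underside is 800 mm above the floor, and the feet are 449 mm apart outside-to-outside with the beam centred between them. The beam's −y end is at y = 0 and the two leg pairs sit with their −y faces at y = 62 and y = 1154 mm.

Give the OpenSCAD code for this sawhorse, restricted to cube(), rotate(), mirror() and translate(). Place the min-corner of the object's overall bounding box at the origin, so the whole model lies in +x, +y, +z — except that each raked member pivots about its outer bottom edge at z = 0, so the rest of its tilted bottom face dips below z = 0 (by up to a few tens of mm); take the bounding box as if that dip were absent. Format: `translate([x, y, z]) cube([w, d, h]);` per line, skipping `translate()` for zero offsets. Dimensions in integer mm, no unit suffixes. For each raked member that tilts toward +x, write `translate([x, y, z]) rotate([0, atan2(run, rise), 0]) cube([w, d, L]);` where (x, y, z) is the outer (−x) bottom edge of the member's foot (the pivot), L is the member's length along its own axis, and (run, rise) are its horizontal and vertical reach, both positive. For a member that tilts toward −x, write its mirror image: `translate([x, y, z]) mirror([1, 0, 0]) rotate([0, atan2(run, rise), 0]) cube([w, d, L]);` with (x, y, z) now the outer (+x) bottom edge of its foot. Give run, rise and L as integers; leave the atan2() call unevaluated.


// leg length = √(180² + 800²) = 820
// right-leg outer foot x = 2·180 + 89 = 449
// beam min-corner = (180, 0, 800)
translate([180, 0, 800]) cube([89, 1266, 62]);
translate([0, 62, 0]) rotate([0, atan2(180, 800), 0]) cube([38, 50, 820]);
translate([449, 62, 0]) mirror([1, 0, 0]) rotate([0, atan2(180, 800), 0]) cube([38, 50, 820]);
translate([0, 1154, 0]) rotate([0, atan2(180, 800), 0]) cube([38, 50, 820]);
translate([449, 1154, 0]) mirror([1, 0, 0]) rotate([0, atan2(180, 800), 0]) cube([38, 50, 820]);


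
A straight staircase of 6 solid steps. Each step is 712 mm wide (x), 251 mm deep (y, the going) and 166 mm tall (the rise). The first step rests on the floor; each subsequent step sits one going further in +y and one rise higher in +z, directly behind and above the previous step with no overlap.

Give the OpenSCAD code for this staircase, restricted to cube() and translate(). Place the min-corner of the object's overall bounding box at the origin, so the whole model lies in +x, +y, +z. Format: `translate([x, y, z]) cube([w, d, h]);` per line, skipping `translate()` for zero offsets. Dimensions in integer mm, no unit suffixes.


cube([712, 251, 166]);
translate([0, 251, 166]) cube([712, 251, 166]);
translate([0, 502, 332]) cube([712, 251, 166]);
translate([0, 753, 498]) cube([712, 251, 166]);
translate([0, 1004, 664]) cube([712, 251, 166]);
translate([0, 1255, 830]) cube([712, 251, 166]);


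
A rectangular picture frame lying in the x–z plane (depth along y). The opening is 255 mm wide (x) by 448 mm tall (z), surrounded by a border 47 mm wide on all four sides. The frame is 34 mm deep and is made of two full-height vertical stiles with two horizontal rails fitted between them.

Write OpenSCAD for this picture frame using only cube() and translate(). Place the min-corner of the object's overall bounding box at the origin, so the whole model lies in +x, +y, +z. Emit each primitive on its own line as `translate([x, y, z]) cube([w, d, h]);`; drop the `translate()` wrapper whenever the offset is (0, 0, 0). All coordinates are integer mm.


cube([47, 34, 542]);
translate([302, 0, 0]) cube([47, 34, 542]);
translate([47, 0, 0]) cube([255, 34, 47]);
translate([47, 0, 495]) cube([255, 34, 47]);


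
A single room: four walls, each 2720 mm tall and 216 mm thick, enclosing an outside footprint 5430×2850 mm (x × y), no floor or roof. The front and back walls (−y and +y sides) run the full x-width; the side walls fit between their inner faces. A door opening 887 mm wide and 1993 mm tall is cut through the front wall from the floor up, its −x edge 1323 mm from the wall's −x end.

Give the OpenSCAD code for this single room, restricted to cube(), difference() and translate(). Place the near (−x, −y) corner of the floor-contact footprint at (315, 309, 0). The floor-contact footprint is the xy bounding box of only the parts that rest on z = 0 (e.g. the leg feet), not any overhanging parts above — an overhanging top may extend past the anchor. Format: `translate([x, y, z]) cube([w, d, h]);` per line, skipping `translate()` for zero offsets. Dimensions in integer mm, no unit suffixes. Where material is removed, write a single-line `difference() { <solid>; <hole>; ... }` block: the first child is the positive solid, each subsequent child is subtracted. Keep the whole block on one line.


difference() { translate([315, 309, 0]) cube([5430, 216, 2720]); translate([1638, 309, 0]) cube([887, 216, 1993]); }
translate([315, 2943, 0]) cube([5430, 216, 2720]);
translate([315, 525, 0]) cube([216, 2418, 2720]);
translate([5529, 525, 0]) cube([216, 2418, 2720]);


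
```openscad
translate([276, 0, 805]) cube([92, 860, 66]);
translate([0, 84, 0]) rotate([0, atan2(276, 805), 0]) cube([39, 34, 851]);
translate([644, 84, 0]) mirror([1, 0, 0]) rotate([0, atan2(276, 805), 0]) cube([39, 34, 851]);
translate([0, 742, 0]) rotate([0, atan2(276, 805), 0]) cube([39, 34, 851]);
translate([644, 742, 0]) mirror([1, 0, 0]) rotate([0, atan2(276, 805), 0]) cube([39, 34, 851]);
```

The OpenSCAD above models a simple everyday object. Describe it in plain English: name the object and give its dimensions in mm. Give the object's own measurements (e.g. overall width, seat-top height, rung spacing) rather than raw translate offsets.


A sawhorse. A 92×860×66 mm beam (x, y, z) sits on two A-frame leg pairs. Each pair is two raked legs of 39×34 mm section (34 mm along y) splaying symmetrically in x. Each leg rises 805 mm vertically over 276 mm of horizontal reach and is 851 mm long along its own axis. Every leg's outer bottom edge rests on the floor and its outer top edge meets a bottom edge of the beam — the left legs (tilting toward +x) meet the beam's −x bottom edge, the right legs (their mirror images, tilting toward −x) meet its +x bottom edge — so the leg tops tuck under the beam, the beam's underside is 805 mm above the floor, and the feet are 644 mm apart outside-to-outside with the beam centred between them. The two leg pairs are set in 84 mm from either end of the beam.


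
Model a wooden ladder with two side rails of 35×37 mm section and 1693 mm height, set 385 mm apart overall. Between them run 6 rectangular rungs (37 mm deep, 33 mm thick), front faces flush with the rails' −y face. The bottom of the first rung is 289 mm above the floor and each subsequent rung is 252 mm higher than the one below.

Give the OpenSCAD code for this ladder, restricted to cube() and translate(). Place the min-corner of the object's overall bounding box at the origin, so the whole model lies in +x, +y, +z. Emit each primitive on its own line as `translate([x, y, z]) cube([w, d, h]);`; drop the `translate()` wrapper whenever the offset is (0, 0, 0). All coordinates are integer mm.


cube([35, 37, 1693]);
translate([350, 0, 0]) cube([35, 37, 1693]);
translate([35, 0, 289]) cube([315, 37, 33]);
translate([35, 0, 541]) cube([315, 37, 33]);
translate([35, 0, 793]) cube([315, 37, 33]);
translate([35, 0, 1045]) cube([315, 37, 33]);
translate([35, 0, 1297]) cube([315, 37, 33]);
translate([35, 0, 1549]) cube([315, 37, 33]);


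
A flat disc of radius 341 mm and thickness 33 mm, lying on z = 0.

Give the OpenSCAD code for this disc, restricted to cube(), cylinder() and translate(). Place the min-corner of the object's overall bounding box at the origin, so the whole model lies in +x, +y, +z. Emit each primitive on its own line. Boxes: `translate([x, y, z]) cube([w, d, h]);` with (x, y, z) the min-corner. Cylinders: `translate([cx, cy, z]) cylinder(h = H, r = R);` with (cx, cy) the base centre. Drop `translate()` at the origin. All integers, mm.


translate([341, 341, 0]) cylinder(h = 33, r = 341);


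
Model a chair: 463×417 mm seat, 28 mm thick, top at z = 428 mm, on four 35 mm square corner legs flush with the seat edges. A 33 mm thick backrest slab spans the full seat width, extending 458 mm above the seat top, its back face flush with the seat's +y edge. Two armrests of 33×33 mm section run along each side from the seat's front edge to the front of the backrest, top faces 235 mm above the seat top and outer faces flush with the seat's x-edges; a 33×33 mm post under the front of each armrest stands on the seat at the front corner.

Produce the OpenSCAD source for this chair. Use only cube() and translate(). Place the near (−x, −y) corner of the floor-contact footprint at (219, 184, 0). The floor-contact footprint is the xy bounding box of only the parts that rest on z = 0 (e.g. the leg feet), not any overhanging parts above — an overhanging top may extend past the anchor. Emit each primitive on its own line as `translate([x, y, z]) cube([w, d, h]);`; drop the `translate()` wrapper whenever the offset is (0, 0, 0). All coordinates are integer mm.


translate([219, 184, 400]) cube([463, 417, 28]);
translate([219, 184, 0]) cube([35, 35, 400]);
translate([647, 184, 0]) cube([35, 35, 400]);
translate([219, 566, 0]) cube([35, 35, 400]);
translate([647, 566, 0]) cube([35, 35, 400]);
translate([219, 568, 428]) cube([463, 33, 458]);
translate([219, 184, 630]) cube([33, 384, 33]);
translate([649, 184, 630]) cube([33, 384, 33]);
translate([219, 184, 428]) cube([33, 33, 202]);
translate([649, 184, 428]) cube([33, 33, 202]);


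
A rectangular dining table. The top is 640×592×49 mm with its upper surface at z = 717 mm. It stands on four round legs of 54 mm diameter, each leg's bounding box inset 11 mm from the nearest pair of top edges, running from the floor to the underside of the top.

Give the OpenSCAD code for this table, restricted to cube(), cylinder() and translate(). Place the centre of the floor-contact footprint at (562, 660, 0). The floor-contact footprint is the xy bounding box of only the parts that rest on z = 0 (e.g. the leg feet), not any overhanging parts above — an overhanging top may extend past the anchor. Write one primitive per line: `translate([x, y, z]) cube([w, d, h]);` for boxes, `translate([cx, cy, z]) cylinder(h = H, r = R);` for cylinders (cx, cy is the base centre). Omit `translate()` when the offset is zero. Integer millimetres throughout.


translate([242, 364, 668]) cube([640, 592, 49]);
translate([280, 402, 0]) cylinder(h = 668, r = 27);
translate([844, 402, 0]) cylinder(h = 668, r = 27);
translate([280, 918, 0]) cylinder(h = 668, r = 27);
translate([844, 918, 0]) cylinder(h = 668, r = 27);
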